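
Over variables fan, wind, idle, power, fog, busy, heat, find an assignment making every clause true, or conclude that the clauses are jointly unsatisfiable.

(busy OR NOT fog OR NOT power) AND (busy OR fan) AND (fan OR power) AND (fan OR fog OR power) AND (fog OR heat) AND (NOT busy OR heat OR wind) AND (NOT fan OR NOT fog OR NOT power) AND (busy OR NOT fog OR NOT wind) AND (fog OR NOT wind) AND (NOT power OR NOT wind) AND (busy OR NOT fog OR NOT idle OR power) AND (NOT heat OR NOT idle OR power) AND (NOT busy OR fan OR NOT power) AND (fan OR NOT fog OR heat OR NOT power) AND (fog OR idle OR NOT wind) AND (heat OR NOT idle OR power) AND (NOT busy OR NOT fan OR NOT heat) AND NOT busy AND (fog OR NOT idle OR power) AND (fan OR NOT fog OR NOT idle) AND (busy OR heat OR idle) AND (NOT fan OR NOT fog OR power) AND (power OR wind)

fan = True, wind = False, idle = True, power = True, fog = False, busy = False, heat = True

Unit clause (NOT busy) forces busy = False.
In (busy OR fan) only fan is left, so fan = True.
Try wind = True:
  (busy OR NOT fog OR NOT wind) forces fog = False.
  clause (fog OR NOT wind) is falsified — backtrack.
So wind = False.
  then (power OR wind) forces power = True.
  then (busy OR NOT fog OR NOT power) forces fog = False.
  then (fog OR heat) forces heat = True.
Set idle = True.
All clauses satisfied.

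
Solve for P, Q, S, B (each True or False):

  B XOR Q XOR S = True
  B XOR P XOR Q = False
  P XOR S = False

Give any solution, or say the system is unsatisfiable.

Adding constraints 1, 2, 3 mod 2: every variable appears an even number of times on the left, so the left side is 0.
But the right sides sum to 1 (mod 2). 0 ≠ 1 — the system is inconsistent.

Unsatisfiable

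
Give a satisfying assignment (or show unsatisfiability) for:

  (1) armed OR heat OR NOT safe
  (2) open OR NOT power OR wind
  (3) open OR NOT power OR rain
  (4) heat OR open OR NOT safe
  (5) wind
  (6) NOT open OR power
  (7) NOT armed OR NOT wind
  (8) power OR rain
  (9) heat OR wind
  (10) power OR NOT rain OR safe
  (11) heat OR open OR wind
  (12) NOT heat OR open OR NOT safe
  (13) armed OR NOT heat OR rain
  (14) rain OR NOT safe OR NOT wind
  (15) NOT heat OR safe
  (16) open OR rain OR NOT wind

Unit clause (wind) forces wind = True.
In (NOT armed OR NOT wind) only NOT armed is left, so armed = False.
Set rain = False.
  then (power OR rain) forces power = True.
  then (armed OR NOT heat OR rain) forces heat = False.
  then (rain OR NOT safe OR NOT wind) forces safe = False.
  then (open OR rain OR NOT wind) forces open = True.
All clauses satisfied.

rain: False; heat: False; power: True; open: True; safe: False; armed: False; wind: True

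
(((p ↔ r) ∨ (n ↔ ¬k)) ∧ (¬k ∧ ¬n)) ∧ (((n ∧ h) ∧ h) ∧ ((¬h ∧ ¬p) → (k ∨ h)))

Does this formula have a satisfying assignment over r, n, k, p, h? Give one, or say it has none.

Unsatisfiable — no assignment works.

Case n = True: the conjunct ¬n is False.
Case n = False: the conjunct n is False.
Both cases fail — unsatisfiable.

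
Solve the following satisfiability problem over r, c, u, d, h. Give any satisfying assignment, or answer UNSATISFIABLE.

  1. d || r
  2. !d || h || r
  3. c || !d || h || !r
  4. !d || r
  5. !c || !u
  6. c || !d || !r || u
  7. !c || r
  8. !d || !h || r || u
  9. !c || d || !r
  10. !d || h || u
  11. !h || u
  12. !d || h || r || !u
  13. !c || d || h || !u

r: True, c: False, u: True, d: False, h: True

Set r = True.
Try c = True:
  (!c || !u) forces u = False.
  (!c || d || !r) forces d = True.
  (!d || h || u) forces h = True.
  clause (!h || u) is falsified — backtrack.
So c = False.
Set u = True.
Set d = False.
Set h = True.
All clauses satisfied.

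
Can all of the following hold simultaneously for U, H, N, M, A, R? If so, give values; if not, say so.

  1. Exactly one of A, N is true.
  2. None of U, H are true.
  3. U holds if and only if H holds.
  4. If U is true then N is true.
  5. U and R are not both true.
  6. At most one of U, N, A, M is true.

U = False, H = False, N = True, M = False, A = False, R = False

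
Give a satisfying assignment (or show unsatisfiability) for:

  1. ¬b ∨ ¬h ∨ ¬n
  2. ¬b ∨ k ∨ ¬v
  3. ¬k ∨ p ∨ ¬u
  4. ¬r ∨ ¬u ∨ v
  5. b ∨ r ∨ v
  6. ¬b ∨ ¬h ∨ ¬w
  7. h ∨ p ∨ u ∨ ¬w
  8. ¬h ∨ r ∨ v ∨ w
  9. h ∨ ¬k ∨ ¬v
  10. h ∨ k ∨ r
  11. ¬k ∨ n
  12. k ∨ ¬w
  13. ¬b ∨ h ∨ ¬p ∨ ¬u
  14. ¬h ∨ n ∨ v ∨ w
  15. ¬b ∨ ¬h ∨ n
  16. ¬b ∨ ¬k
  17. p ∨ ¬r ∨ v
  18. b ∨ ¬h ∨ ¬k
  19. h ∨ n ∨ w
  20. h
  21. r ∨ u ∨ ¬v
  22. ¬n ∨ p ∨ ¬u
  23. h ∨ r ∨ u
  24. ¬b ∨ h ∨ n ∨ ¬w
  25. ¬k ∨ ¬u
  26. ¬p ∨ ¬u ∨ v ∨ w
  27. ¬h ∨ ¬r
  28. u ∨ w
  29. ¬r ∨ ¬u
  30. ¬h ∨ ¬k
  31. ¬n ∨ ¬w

b = False; v = True; k = False; r = False; p = True; h = True; n = True; u = True; w = False

Unit clause (h) forces h = True.
In (¬h ∨ ¬r) only ¬r is left, so r = False.
In (¬h ∨ ¬k) only ¬k is left, so k = False.
In (k ∨ ¬w) only ¬w is left, so w = False.
In (u ∨ w) only u is left, so u = True.
In (¬h ∨ r ∨ v ∨ w) only v is left, so v = True.
In (¬b ∨ k ∨ ¬v) only ¬b is left, so b = False.
Set p = True.
Set n = True.
All clauses satisfied.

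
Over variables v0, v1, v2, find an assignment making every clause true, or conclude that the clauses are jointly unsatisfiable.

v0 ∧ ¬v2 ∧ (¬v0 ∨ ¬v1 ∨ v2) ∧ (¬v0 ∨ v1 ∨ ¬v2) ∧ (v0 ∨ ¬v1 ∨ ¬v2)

v0: True; v1: False; v2: False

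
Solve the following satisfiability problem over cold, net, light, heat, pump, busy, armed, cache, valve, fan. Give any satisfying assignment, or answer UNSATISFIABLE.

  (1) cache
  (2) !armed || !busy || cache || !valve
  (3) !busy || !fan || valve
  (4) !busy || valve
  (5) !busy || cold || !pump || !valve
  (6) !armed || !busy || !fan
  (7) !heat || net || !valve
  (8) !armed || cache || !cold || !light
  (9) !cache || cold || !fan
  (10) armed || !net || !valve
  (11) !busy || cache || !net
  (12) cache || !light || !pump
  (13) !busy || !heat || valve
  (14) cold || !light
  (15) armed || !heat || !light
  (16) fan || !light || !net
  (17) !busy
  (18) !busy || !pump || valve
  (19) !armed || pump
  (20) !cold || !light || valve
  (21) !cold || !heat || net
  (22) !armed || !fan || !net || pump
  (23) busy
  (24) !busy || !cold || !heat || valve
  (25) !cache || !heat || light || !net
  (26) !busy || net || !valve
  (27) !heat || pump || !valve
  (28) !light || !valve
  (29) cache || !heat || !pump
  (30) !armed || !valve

The formula is unsatisfiable.

Case busy = True:
  Clause (!busy) is falsified — contradiction.
Case busy = False:
  Clause (busy) is falsified — contradiction.
Both cases fail, so the formula is unsatisfiable.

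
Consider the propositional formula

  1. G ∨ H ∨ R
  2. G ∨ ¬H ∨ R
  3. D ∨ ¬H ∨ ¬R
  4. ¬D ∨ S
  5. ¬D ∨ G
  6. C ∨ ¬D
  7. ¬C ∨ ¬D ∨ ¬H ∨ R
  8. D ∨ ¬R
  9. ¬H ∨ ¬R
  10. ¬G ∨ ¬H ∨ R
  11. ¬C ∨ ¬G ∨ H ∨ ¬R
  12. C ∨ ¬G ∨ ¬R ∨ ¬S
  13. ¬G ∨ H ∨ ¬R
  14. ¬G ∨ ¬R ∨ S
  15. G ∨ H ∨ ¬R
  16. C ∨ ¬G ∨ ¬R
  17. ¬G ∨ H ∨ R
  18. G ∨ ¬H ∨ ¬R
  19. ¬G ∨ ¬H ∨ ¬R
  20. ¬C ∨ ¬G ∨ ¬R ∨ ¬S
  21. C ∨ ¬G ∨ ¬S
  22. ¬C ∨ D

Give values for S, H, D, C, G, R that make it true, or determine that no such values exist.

Case H = True:
  (¬H ∨ ¬R) forces R = False.
  (G ∨ ¬H ∨ R) forces G = True.
  Clause (¬G ∨ ¬H ∨ R) is falsified — contradiction.
Case H = False:
  If G = True:
    (¬G ∨ H ∨ ¬R) forces R = False.
    clause (¬G ∨ H ∨ R) is falsified.
  If G = False:
    (G ∨ H ∨ R) forces R = True.
    clause (G ∨ H ∨ ¬R) is falsified.
  Every sub-case reaches a contradiction.
Both cases fail, so the formula is unsatisfiable.

UNSATISFIABLE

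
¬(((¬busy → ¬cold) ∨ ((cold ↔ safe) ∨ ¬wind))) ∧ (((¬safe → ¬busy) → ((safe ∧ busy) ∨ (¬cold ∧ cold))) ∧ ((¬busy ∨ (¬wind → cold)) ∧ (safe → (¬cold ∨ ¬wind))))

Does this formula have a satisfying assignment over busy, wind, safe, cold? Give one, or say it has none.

Unsatisfiable — no assignment works.

Case cold = True: the formula simplifies to ¬((busy ∨ (safe ∨ ¬wind))) ∧ (((¬safe → ¬busy) → (safe ∧ busy)) ∧ (safe → ¬wind)).
  busy = True: the conjunct ¬((busy ∨ (safe ∨ ¬wind))) becomes ¬((True ∨ (safe ∨ ¬wind))) = False.
  busy = False: the conjunct (¬safe → ¬busy) → (safe ∧ busy) becomes (¬safe → True) → (safe ∧ False) = False.
Case cold = False: the conjunct ¬(((¬busy → ¬cold) ∨ ((cold ↔ safe) ∨ ¬wind))) becomes ¬((True ∨ (¬safe ∨ ¬wind))) = False.
Both cases fail — unsatisfiable.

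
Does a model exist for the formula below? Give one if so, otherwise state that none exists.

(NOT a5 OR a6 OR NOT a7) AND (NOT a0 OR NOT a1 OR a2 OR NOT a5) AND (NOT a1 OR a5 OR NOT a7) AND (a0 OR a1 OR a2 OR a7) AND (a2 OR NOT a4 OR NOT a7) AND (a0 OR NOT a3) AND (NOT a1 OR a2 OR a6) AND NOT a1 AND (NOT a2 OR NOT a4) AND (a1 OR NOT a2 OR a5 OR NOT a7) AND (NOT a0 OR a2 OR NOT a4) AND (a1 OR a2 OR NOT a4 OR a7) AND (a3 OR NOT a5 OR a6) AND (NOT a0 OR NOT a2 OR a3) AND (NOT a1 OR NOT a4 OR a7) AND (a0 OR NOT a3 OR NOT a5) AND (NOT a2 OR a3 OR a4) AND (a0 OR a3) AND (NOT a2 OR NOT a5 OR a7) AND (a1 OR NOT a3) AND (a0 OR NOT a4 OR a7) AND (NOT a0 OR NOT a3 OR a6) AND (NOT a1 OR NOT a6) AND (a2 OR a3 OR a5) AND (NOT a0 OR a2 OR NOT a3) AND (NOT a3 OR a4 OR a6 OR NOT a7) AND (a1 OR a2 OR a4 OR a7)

Unit clause (NOT a1) forces a1 = False.
In (a1 OR NOT a3) only NOT a3 is left, so a3 = False.
In (a0 OR a3) only a0 is left, so a0 = True.
In (NOT a0 OR NOT a2 OR a3) only NOT a2 is left, so a2 = False.
In (a2 OR a3 OR a5) only a5 is left, so a5 = True.
In (NOT a0 OR a2 OR NOT a4) only NOT a4 is left, so a4 = False.
In (a3 OR NOT a5 OR a6) only a6 is left, so a6 = True.
In (a1 OR a2 OR a4 OR a7) only a7 is left, so a7 = True.
All clauses satisfied.

a0 = True, a1 = False, a2 = False, a3 = False, a4 = False, a5 = True, a6 = True, a7 = True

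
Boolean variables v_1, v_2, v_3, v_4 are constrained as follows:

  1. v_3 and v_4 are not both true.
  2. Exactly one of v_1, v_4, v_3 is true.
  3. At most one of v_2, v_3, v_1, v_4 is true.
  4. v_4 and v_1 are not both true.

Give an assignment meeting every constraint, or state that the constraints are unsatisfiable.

v_1=F, v_2=F, v_3=F, v_4=T

  (1) v_3=F, v_4=T — not both ✓
  (2) {v_1, v_4, v_3}: 1 true — exactly one ✓
  (3) {v_2, v_3, v_1, v_4}: 1 true — at most one ✓
  (4) v_4=T, v_1=F — not both ✓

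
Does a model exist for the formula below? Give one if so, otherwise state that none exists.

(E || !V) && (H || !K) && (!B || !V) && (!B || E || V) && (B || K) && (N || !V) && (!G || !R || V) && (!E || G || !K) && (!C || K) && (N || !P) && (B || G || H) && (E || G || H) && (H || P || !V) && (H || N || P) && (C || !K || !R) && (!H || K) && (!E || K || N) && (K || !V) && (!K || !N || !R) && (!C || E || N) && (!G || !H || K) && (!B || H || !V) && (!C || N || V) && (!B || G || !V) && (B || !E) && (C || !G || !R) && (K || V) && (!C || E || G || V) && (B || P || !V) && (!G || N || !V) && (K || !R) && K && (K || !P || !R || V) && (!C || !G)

Unit clause (K) forces K = True.
In (H || !K) only H is left, so H = True.
Try C = True:
  (!C || !G) forces G = False.
  (!E || G || !K) forces E = False.
  (E || !V) forces V = False.
  clause (!C || E || G || V) is falsified — backtrack.
So C = False.
  then (C || !K || !R) forces R = False.
Set V = False.
Set P = False.
Set G = True.
Set E = True.
  then (B || !E) forces B = True.
Set N = False.
All clauses satisfied.

H = True, C = False, V = False, P = False, G = True, E = True, N = False, R = False, B = True, K = True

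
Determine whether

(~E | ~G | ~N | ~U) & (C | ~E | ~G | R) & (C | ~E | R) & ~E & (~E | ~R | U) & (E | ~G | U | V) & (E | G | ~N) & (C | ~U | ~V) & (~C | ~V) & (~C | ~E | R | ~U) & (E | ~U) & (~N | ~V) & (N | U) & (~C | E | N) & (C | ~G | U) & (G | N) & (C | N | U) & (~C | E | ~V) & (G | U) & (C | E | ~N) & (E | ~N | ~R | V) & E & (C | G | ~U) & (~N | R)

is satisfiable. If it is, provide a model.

UNSATISFIABLE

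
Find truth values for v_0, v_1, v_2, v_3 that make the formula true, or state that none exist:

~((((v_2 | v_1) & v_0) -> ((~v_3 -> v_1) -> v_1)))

v_0 = True, v_1 = False, v_2 = True, v_3 = True

  ~((((v_2 | v_1) & v_0) -> ((~v_3 -> v_1) -> v_1))) = True
    ((v_2 | v_1) & v_0) -> ((~v_3 -> v_1) -> v_1) = False
      (v_2 | v_1) & v_0 = True
        v_2 | v_1 = True
      (~v_3 -> v_1) -> v_1 = False
        ~v_3 -> v_1 = True
          ~v_3 = False
The formula evaluates to True.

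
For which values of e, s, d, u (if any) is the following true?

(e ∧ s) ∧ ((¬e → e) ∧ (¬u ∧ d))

e: True, s: True, d: True, u: False

  e ∧ s = True
  (¬e → e) ∧ (¬u ∧ d) = True
    ¬e → e = True
      ¬e = False
    ¬u ∧ d = True
      ¬u = True
Both conjuncts True, so the formula holds.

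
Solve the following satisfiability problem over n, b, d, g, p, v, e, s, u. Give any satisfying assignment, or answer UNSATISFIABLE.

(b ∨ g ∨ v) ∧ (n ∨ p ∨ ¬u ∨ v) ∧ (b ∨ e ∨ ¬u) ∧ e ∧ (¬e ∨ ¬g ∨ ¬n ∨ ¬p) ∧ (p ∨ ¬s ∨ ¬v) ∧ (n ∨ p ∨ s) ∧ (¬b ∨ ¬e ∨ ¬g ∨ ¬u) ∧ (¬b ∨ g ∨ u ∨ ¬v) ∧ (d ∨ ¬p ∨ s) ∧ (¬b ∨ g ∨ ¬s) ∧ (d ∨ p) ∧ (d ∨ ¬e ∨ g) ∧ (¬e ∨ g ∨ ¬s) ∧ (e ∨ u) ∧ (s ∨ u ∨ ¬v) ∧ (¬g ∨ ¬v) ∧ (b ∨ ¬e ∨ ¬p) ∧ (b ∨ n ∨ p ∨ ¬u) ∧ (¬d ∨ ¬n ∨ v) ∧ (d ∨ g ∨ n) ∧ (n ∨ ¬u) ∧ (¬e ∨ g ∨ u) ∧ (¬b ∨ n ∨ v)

n=F, b=F, d=T, g=T, p=F, v=F, e=T, s=T, u=F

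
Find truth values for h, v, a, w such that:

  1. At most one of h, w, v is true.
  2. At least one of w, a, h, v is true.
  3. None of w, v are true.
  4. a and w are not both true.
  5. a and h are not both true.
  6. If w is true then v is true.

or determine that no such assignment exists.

h: False; v: False; a: True; w: False

  (1) {h, w, v}: 0 true — at most one ✓
  (2) {w, a, h, v}: 1 true — at least one ✓
  (3) {w, v}: 0 true — none ✓
  (4) a=T, w=F — not both ✓
  (5) a=T, h=F — not both ✓
  (6) w=F ⇒ v: vacuous ✓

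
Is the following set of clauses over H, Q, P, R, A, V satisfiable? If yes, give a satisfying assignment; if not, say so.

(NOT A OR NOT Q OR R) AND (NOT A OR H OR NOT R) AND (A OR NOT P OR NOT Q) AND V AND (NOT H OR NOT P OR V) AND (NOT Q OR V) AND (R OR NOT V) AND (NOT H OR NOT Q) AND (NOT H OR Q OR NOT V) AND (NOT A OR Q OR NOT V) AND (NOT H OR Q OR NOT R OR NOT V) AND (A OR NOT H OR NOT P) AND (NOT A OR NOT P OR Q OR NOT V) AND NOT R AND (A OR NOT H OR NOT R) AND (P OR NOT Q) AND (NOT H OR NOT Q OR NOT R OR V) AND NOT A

No satisfying assignment exists.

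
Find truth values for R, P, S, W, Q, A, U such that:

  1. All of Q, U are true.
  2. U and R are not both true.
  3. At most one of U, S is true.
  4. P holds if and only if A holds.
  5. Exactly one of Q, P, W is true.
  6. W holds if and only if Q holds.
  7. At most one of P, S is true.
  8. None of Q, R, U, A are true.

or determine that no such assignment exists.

UNSATISFIABLE

Case Q = True:
  Constraint (8) is violated (Q=T) — contradiction.
Case Q = False:
  Constraint (1) is violated (Q=F) — contradiction.
Both cases fail — unsatisfiable.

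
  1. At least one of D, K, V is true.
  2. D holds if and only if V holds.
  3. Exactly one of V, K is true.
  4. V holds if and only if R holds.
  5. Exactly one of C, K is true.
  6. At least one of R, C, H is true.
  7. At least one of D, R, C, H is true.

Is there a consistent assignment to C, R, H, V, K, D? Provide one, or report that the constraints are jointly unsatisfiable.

C: False; R: False; H: True; V: False; K: True; D: False

  (1) {D, K, V}: 1 true — at least one ✓
  (2) D=F, V=F — same ✓
  (3) {V, K}: 1 true — exactly one ✓
  (4) V=F, R=F — same ✓
  (5) {C, K}: 1 true — exactly one ✓
  (6) {R, C, H}: 1 true — at least one ✓
  (7) {D, R, C, H}: 1 true — at least one ✓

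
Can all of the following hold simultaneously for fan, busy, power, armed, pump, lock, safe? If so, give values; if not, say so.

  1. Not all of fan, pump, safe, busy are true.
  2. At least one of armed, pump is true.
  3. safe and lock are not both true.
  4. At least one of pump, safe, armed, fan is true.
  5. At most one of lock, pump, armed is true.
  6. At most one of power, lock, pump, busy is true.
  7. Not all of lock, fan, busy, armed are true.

fan = True, busy = False, power = False, armed = True, pump = False, lock = False, safe = False

  (1) {fan, pump, safe, busy}: 1/4 true — not all ✓
  (2) {armed, pump}: 1 true — at least one ✓
  (3) safe=F, lock=F — not both ✓
  (4) {pump, safe, armed, fan}: 2 true — at least one ✓
  (5) {lock, pump, armed}: 1 true — at most one ✓
  (6) {power, lock, pump, busy}: 0 true — at most one ✓
  (7) {lock, fan, busy, armed}: 2/4 true — not all ✓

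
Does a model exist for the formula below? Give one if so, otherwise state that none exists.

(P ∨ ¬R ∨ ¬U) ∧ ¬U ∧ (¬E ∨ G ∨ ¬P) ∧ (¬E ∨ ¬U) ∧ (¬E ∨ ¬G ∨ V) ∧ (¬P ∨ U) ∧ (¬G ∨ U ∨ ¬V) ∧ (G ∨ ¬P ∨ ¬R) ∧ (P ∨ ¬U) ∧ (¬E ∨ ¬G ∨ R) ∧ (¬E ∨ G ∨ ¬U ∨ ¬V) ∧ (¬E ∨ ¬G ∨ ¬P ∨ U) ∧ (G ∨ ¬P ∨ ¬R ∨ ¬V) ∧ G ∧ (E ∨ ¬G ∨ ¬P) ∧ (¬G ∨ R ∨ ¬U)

R=T; G=T; P=F; V=F; E=F; U=F

Unit clause (¬U) forces U = False.
In (¬P ∨ U) only ¬P is left, so P = False.
Unit clause (G) forces G = True.
In (¬G ∨ U ∨ ¬V) only ¬V is left, so V = False.
In (¬E ∨ ¬G ∨ V) only ¬E is left, so E = False.
Set R = True.
All clauses satisfied.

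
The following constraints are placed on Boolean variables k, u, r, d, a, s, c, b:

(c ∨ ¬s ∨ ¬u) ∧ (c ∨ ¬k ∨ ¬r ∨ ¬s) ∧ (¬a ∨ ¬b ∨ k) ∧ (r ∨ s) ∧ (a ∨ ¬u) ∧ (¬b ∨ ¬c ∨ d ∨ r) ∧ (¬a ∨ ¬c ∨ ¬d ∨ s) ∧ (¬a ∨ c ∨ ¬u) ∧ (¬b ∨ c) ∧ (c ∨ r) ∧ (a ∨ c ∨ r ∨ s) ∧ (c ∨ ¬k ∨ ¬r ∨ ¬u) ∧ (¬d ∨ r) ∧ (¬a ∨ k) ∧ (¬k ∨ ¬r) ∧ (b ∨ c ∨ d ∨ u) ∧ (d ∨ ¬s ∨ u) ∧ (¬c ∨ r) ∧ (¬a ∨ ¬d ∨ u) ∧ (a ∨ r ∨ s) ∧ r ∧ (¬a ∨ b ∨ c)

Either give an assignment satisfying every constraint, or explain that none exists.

k = False, u = False, r = True, d = True, a = False, s = True, c = True, b = False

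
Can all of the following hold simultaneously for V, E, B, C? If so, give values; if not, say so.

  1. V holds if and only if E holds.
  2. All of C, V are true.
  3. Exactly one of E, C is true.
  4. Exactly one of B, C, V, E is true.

Case C = True:
  (2) forces V = True.
  Constraint (4) is violated (C=T, V=T) — contradiction.
Case C = False:
  Constraint (2) is violated (C=F) — contradiction.
Both cases fail — unsatisfiable.

Unsatisfiable — no assignment works.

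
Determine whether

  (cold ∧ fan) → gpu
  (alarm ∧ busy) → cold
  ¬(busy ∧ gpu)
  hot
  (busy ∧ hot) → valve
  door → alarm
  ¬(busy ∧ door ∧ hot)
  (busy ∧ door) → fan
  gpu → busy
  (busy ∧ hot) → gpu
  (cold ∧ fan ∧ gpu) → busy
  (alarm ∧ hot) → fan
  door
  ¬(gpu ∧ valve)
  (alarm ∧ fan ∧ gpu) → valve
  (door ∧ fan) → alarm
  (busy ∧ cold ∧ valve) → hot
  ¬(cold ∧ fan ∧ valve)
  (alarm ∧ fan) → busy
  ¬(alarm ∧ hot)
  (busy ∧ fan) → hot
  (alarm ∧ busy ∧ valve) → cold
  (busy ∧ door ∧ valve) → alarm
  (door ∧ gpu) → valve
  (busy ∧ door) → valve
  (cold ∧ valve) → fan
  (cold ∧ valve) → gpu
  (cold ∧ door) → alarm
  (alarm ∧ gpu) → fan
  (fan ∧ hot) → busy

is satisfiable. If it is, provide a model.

UNSATISFIABLE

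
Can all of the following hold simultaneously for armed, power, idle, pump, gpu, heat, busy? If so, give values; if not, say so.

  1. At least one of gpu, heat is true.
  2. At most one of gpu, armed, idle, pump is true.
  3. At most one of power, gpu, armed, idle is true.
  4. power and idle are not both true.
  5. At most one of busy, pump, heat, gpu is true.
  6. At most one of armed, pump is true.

armed=F, power=F, idle=F, pump=F, gpu=F, heat=T, busy=F

  (1) {gpu, heat}: 1 true — at least one ✓
  (2) {gpu, armed, idle, pump}: 0 true — at most one ✓
  (3) {power, gpu, armed, idle}: 0 true — at most one ✓
  (4) power=F, idle=F — not both ✓
  (5) {busy, pump, heat, gpu}: 1 true — at most one ✓
  (6) {armed, pump}: 0 true — at most one ✓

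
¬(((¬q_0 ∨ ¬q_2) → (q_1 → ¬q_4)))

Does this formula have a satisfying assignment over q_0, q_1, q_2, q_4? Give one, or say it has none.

q_0=F, q_1=T, q_2=F, q_4=T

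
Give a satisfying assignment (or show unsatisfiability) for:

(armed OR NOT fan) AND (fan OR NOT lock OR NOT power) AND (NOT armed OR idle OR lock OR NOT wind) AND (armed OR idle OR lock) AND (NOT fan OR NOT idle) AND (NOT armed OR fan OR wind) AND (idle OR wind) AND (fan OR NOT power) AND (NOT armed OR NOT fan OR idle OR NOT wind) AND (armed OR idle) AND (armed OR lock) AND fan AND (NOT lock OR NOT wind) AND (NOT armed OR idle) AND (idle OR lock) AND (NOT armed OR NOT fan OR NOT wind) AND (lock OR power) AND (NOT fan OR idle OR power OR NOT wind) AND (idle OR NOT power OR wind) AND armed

UNSATISFIABLE

Case fan = True:
  (armed OR NOT fan) forces armed = True.
  (NOT fan OR NOT idle) forces idle = False.
  Clause (NOT armed OR idle) is falsified — contradiction.
Case fan = False:
  Clause (fan) is falsified — contradiction.
Both cases fail, so the formula is unsatisfiable.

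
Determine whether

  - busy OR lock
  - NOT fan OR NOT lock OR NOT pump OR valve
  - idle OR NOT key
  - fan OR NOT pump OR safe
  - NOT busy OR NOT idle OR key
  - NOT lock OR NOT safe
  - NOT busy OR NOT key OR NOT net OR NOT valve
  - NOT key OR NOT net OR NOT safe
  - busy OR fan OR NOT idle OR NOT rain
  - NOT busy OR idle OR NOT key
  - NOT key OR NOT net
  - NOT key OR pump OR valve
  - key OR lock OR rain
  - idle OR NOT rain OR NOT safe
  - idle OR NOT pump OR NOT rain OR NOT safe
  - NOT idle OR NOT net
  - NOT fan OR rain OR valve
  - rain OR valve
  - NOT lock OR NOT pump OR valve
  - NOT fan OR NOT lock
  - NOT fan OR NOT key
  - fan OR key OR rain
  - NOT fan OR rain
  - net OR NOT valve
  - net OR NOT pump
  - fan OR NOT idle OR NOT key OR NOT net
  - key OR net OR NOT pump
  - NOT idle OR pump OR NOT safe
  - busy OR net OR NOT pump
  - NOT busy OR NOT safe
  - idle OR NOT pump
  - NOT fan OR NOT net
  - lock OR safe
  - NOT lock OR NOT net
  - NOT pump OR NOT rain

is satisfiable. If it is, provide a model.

Try safe = True:
  (NOT lock OR NOT safe) forces lock = False.
  (busy OR lock) forces busy = True.
  clause (NOT busy OR NOT safe) is falsified — backtrack.
So safe = False.
  then (lock OR safe) forces lock = True.
  then (NOT lock OR NOT net) forces net = False.
  then (NOT fan OR NOT lock) forces fan = False.
  then (net OR NOT valve) forces valve = False.
  then (net OR NOT pump) forces pump = False.
  then (NOT key OR pump OR valve) forces key = False.
  then (rain OR valve) forces rain = True.
Set busy = False.
  then (busy OR fan OR NOT idle OR NOT rain) forces idle = False.
All clauses satisfied.

safe = False, valve = False, lock = True, busy = False, net = False, key = False, fan = False, pump = False, rain = True, idle = False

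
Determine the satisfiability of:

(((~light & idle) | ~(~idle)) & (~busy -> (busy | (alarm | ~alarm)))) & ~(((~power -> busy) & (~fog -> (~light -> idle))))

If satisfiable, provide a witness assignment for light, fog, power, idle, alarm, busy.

light = True, fog = False, power = False, idle = True, alarm = True, busy = False

  ((~light & idle) | ~(~idle)) & (~busy -> (busy | (alarm | ~alarm))) = True
    (~light & idle) | ~(~idle) = True
      ~light & idle = False
        ~light = False
      ~(~idle) = True
        ~idle = False
    ~busy -> (busy | (alarm | ~alarm)) = True
      ~busy = True
      busy | (alarm | ~alarm) = True
        alarm | ~alarm = True
          ~alarm = False
  ~(((~power -> busy) & (~fog -> (~light -> idle)))) = True
    (~power -> busy) & (~fog -> (~light -> idle)) = False
      ~power -> busy = False
        ~power = True
      ~fog -> (~light -> idle) = True
        ~fog = True
        ~light -> idle = True
          ~light = False
Both conjuncts True, so the formula holds.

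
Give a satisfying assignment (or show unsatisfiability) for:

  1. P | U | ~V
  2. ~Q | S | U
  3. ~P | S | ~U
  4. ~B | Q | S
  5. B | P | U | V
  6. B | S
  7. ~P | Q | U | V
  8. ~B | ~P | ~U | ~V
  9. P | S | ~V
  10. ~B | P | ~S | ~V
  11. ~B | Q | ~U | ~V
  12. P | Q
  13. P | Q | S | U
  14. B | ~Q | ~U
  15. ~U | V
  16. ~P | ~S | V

Set U = False.
Set V = True.
  then (P | U | ~V) forces P = True.
Set B = True.
Set Q = True.
  then (~Q | S | U) forces S = True.
All clauses satisfied.

U: False, V: True, P: True, B: True, Q: True, S: True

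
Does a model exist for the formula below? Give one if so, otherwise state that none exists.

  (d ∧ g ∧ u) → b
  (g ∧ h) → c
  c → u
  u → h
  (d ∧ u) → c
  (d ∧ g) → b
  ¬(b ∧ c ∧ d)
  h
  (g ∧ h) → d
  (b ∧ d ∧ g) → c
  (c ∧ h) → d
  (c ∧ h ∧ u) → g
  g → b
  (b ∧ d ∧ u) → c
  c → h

Unit clause (h) forces h = True.
Set b = False.
  then (b ∨ ¬g) forces g = False.
Try c = True:
  (¬c ∨ g ∨ ¬h ∨ ¬u) forces u = False.
  clause (¬c ∨ u) is falsified — backtrack.
So c = False.
Set u = False.
Set d = True.
All clauses satisfied.

b = False, c = False, u = False, h = True, d = True, g = False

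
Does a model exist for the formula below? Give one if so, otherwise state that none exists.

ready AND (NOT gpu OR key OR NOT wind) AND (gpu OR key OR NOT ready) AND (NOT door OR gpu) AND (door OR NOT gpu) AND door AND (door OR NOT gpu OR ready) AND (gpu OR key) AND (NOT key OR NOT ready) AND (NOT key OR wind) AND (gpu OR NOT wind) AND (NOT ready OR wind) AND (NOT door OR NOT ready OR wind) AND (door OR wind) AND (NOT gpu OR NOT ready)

UNSATISFIABLE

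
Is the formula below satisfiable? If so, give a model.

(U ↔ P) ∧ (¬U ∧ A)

A: True, P: False, U: False

  U ↔ P = True
  ¬U ∧ A = True
    ¬U = True
Both conjuncts True, so the formula holds.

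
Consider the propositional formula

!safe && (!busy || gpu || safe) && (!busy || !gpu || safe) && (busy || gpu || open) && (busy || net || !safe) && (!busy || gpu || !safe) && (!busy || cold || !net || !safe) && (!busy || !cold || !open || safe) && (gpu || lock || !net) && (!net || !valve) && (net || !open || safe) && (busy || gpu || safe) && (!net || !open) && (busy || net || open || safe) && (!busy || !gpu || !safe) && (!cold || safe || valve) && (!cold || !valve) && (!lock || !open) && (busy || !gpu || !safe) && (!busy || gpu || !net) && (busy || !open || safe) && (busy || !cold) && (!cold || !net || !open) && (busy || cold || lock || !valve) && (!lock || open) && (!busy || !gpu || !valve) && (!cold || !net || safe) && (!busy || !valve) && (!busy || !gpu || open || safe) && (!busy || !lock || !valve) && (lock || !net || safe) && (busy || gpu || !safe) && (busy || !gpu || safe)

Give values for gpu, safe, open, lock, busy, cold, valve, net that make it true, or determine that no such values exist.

Unsatisfiable — no assignment works.

Case gpu = True:
  (!safe) forces safe = False.
  (!busy || !gpu || safe) forces busy = False.
  Clause (busy || !gpu || safe) is falsified — contradiction.
Case gpu = False:
  (!safe) forces safe = False.
  (!busy || gpu || safe) forces busy = False.
  Clause (busy || gpu || safe) is falsified — contradiction.
Both cases fail, so the formula is unsatisfiable.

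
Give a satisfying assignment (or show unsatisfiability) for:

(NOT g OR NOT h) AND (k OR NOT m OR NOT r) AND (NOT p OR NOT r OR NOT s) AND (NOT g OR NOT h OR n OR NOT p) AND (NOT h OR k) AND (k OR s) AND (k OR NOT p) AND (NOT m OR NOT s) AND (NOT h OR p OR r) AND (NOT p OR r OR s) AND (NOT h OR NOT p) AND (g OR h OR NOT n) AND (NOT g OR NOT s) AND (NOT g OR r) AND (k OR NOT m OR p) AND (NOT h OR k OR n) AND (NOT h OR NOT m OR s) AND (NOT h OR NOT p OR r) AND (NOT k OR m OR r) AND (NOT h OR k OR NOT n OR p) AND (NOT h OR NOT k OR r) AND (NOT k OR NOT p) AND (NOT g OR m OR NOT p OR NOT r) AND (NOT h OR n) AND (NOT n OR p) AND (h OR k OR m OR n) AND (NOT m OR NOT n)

Set k = True.
  then (NOT k OR NOT p) forces p = False.
  then (NOT n OR p) forces n = False.
  then (NOT h OR n) forces h = False.
Set g = True.
  then (NOT g OR NOT s) forces s = False.
  then (NOT g OR r) forces r = True.
Set m = False.
All clauses satisfied.

k = True; p = False; n = False; g = True; h = False; s = False; m = False; r = True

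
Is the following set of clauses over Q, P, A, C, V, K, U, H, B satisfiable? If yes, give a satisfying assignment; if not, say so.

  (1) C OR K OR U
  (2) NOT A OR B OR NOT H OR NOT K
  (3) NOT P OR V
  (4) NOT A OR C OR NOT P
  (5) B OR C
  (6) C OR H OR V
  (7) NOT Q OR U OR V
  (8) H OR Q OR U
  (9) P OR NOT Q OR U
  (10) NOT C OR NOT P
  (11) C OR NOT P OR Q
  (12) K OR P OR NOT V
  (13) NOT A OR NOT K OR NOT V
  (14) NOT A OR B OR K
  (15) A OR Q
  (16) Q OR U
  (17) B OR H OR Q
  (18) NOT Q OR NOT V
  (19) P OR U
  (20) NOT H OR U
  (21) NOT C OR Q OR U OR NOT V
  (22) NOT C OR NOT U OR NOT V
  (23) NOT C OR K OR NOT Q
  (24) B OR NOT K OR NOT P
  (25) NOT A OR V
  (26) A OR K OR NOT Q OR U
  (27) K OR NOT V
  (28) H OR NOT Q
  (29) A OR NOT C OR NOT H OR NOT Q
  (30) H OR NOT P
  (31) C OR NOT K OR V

Q = True, P = False, A = False, C = False, V = False, K = False, U = True, H = True, B = True

Try Q = False:
  (A OR Q) forces A = True.
  (Q OR U) forces U = True.
  (NOT A OR V) forces V = True.
  (NOT A OR NOT K OR NOT V) forces K = False.
  clause (K OR NOT V) is falsified — backtrack.
So Q = True.
  then (NOT Q OR NOT V) forces V = False.
  then (NOT A OR V) forces A = False.
  then (H OR NOT Q) forces H = True.
  then (A OR NOT C OR NOT H OR NOT Q) forces C = False.
  then (C OR NOT K OR V) forces K = False.
  then (C OR K OR U) forces U = True.
  then (NOT P OR V) forces P = False.
  then (B OR C) forces B = True.
All clauses satisfied.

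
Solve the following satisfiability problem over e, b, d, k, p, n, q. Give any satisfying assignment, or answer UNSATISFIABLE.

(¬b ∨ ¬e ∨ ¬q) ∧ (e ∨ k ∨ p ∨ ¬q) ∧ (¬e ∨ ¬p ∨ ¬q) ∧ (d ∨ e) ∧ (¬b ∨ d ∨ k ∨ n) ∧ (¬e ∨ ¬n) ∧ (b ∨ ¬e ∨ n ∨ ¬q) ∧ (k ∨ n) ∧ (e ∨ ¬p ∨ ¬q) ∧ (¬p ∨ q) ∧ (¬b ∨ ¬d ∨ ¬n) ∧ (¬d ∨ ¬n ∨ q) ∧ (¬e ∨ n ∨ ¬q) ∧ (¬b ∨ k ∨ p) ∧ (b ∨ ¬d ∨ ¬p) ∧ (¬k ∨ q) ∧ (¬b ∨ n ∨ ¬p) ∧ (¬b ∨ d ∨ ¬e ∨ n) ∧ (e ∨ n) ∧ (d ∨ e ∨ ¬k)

e = False, b = False, d = True, k = True, p = False, n = True, q = True

Try e = True:
  (¬e ∨ ¬n) forces n = False.
  (k ∨ n) forces k = True.
  (¬e ∨ n ∨ ¬q) forces q = False.
  clause (¬k ∨ q) is falsified — backtrack.
So e = False.
  then (d ∨ e) forces d = True.
  then (e ∨ n) forces n = True.
  then (¬b ∨ ¬d ∨ ¬n) forces b = False.
  then (¬d ∨ ¬n ∨ q) forces q = True.
  then (b ∨ ¬d ∨ ¬p) forces p = False.
  then (e ∨ k ∨ p ∨ ¬q) forces k = True.
All clauses satisfied.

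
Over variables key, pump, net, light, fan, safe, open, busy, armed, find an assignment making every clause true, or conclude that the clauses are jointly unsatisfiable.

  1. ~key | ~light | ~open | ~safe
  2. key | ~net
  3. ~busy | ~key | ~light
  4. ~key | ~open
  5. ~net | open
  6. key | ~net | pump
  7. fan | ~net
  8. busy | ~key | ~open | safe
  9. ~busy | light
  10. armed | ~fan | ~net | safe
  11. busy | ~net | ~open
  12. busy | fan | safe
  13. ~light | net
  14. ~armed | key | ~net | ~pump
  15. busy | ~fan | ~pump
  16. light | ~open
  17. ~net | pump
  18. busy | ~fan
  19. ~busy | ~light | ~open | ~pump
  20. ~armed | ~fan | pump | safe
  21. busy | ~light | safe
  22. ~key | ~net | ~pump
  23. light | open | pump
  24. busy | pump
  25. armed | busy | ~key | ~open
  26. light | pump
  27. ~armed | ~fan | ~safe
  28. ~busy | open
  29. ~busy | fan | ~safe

key = False, pump = True, net = False, light = False, fan = False, safe = True, open = False, busy = False, armed = False

Set key = False.
  then (key | ~net) forces net = False.
  then (~light | net) forces light = False.
  then (light | ~open) forces open = False.
  then (light | open | pump) forces pump = True.
  then (~busy | open) forces busy = False.
  then (busy | ~fan | ~pump) forces fan = False.
  then (busy | fan | safe) forces safe = True.
Set armed = False.
All clauses satisfied.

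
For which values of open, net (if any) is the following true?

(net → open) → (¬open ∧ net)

open = False; net = True

  (net → open) → (¬open ∧ net) = True
    net → open = False
    ¬open ∧ net = True
      ¬open = True
The formula evaluates to True.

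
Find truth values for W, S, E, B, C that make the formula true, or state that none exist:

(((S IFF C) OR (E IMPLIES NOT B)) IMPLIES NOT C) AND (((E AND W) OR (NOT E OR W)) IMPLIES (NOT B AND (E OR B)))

W = True, S = True, E = True, B = False, C = False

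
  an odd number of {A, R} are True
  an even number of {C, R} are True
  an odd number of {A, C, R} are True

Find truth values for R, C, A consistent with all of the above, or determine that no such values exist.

R = False, C = False, A = True

{A, R}: 1 true → odd ✓
{C, R}: 0 true → even ✓
{A, C, R}: 1 true → odd ✓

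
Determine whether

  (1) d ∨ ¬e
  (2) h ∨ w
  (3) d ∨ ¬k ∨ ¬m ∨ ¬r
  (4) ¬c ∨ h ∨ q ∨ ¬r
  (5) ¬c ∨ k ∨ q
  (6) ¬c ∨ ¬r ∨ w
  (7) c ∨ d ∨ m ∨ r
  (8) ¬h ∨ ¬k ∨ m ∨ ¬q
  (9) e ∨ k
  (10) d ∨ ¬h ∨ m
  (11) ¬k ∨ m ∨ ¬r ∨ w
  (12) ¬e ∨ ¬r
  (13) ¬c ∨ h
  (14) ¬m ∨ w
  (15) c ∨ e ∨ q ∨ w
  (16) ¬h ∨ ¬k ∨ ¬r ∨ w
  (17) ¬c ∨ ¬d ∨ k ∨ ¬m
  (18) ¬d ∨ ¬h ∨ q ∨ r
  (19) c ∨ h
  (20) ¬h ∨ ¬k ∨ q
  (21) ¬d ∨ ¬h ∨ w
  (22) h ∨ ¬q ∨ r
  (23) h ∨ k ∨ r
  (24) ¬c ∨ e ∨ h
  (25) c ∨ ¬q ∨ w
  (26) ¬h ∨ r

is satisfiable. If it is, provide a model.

Set e = False.
  then (e ∨ k) forces k = True.
Set c = False.
  then (c ∨ h) forces h = True.
  then (¬h ∨ ¬k ∨ q) forces q = True.
  then (c ∨ ¬q ∨ w) forces w = True.
  then (¬h ∨ r) forces r = True.
  then (¬h ∨ ¬k ∨ m ∨ ¬q) forces m = True.
  then (d ∨ ¬k ∨ ¬m ∨ ¬r) forces d = True.
All clauses satisfied.

e=F, c=F, d=T, h=T, m=T, q=T, w=T, k=T, r=T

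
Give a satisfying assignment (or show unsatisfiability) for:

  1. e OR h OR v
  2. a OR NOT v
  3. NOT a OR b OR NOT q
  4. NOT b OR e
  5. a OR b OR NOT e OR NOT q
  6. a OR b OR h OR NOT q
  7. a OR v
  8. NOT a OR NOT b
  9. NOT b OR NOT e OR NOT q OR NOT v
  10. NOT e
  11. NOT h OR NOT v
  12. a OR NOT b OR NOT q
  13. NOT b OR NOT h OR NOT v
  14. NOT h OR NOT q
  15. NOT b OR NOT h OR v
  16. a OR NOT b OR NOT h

Unit clause (NOT e) forces e = False.
In (NOT b OR e) only NOT b is left, so b = False.
Set v = True.
  then (a OR NOT v) forces a = True.
  then (NOT a OR b OR NOT q) forces q = False.
  then (NOT h OR NOT v) forces h = False.
All clauses satisfied.

b: False; v: True; h: False; a: True; e: False; q: False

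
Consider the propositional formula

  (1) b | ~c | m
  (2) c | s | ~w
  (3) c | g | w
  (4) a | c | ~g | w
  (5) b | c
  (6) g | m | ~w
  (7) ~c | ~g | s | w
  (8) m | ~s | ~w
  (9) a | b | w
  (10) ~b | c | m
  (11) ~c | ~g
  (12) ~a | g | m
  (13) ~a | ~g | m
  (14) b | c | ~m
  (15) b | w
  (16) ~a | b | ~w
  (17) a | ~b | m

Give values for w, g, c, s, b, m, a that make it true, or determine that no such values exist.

Set w = False.
  then (b | w) forces b = True.
Set g = False.
  then (c | g | w) forces c = True.
Set s = False.
Try m = False:
  (~a | g | m) forces a = False.
  clause (a | ~b | m) is falsified — backtrack.
So m = True.
Set a = False.
All clauses satisfied.

w = False, g = False, c = True, s = False, b = True, m = True, a = False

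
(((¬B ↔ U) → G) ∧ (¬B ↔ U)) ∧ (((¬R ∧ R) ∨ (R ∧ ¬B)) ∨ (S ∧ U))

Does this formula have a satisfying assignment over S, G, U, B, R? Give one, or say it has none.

S = True, G = True, U = True, B = False, R = True

  ((¬B ↔ U) → G) ∧ (¬B ↔ U) = True
    (¬B ↔ U) → G = True
      ¬B ↔ U = True
        ¬B = True
    ¬B ↔ U = True
      ¬B = True
  ((¬R ∧ R) ∨ (R ∧ ¬B)) ∨ (S ∧ U) = True
    (¬R ∧ R) ∨ (R ∧ ¬B) = True
      ¬R ∧ R = False
        ¬R = False
      R ∧ ¬B = True
        ¬B = True
    S ∧ U = True
Both conjuncts True, so the formula holds.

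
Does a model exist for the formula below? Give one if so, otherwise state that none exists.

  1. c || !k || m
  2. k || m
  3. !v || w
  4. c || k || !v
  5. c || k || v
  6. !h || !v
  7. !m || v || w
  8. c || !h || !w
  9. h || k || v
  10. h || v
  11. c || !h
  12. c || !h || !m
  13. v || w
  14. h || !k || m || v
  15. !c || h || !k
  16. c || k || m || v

Set h = True.
  then (!h || !v) forces v = False.
  then (c || !h) forces c = True.
  then (v || w) forces w = True.
Set k = True.
Set m = True.
All clauses satisfied.

h: True, k: True, m: True, w: True, v: False, c: True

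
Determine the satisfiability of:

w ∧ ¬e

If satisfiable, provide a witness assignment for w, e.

w = True, e = False

  ¬e = True
Both conjuncts True, so the formula holds.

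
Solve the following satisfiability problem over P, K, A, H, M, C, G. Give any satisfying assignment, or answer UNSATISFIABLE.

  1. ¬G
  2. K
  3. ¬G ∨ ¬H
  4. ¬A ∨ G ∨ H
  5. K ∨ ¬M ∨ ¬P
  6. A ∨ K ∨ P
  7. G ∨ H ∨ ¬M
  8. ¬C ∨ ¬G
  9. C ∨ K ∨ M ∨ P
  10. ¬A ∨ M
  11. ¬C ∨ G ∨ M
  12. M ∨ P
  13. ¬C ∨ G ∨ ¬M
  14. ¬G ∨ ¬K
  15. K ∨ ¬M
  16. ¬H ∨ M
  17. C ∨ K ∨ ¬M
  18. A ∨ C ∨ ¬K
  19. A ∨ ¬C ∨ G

Unit clause (¬G) forces G = False.
Unit clause (K) forces K = True.
Set P = True.
Try A = False:
  (A ∨ C ∨ ¬K) forces C = True.
  clause (A ∨ ¬C ∨ G) is falsified — backtrack.
So A = True.
  then (¬A ∨ G ∨ H) forces H = True.
  then (¬A ∨ M) forces M = True.
  then (¬C ∨ G ∨ ¬M) forces C = False.
All clauses satisfied.

P = True, K = True, A = True, H = True, M = True, C = False, G = False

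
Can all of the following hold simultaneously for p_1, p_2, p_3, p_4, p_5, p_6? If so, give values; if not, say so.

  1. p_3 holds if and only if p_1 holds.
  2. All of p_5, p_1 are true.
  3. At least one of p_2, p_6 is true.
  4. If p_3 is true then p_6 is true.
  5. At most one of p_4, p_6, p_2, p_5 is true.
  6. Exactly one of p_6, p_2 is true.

Case p_1 = True:
  (1) with p_1=T forces p_3 = True.
  (2) forces p_5 = True.
  (4) with p_3=T forces p_6 = True.
  Constraint (5) is violated (p_6=T, p_5=T) — contradiction.
Case p_1 = False:
  Constraint (2) is violated (p_1=F) — contradiction.
Both cases fail — unsatisfiable.

UNSATISFIABLE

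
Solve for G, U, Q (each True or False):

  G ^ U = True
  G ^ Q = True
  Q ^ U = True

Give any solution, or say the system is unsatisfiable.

Adding constraints 1, 2, 3 mod 2: every variable appears an even number of times on the left, so the left side is 0.
But the right sides sum to 1 (mod 2). 0 ≠ 1 — the system is inconsistent.

UNSATISFIABLE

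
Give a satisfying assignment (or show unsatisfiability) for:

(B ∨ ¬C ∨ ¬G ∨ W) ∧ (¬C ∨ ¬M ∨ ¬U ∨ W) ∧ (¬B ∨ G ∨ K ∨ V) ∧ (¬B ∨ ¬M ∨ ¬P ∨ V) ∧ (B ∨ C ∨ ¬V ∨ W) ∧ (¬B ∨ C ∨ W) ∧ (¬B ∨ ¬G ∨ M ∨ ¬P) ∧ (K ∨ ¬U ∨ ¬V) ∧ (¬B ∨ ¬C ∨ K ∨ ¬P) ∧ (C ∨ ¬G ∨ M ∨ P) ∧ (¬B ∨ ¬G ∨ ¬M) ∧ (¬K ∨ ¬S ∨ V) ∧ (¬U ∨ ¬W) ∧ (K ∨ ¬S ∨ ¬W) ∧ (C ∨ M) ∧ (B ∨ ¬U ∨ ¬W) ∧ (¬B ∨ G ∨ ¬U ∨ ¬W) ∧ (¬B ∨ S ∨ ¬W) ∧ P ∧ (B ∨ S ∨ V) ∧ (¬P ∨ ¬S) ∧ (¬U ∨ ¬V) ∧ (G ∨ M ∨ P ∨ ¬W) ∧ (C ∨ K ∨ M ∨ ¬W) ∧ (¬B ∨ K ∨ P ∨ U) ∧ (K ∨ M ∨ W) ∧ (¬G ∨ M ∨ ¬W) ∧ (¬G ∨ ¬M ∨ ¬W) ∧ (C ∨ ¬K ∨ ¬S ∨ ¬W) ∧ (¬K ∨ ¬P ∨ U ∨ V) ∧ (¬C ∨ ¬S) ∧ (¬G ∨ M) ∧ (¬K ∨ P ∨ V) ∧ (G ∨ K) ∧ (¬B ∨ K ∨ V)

C: True, P: True, G: False, V: True, W: False, B: True, M: True, K: True, U: False, S: False

Unit clause (P) forces P = True.
In (¬P ∨ ¬S) only ¬S is left, so S = False.
Set C = True.
Try G = True:
  (¬G ∨ M) forces M = True.
  (¬B ∨ ¬G ∨ ¬M) forces B = False.
  (B ∨ ¬C ∨ ¬G ∨ W) forces W = True.
  clause (¬G ∨ ¬M ∨ ¬W) is falsified — backtrack.
So G = False.
  then (G ∨ K) forces K = True.
Set V = True.
  then (¬U ∨ ¬V) forces U = False.
Set W = False.
Set B = True.
Set M = True.
All clauses satisfied.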